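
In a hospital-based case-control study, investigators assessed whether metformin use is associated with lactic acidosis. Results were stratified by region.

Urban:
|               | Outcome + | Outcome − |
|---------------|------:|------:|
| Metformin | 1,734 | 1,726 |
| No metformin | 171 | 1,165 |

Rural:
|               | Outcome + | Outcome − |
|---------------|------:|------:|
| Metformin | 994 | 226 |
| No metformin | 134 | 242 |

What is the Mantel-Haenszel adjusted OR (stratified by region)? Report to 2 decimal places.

7.10

OR_MH = Σ(aᵢdᵢ/nᵢ) / Σ(bᵢcᵢ/nᵢ), where nᵢ is the stratum total.
Stratum 1 (Urban): n = 4796; a·d/n = 1734·1165/4796 = 421.2073; b·c/n = 1726·171/4796 = 61.5400
Stratum 2 (Rural): n = 1596; a·d/n = 994·242/1596 = 150.7193; b·c/n = 226·134/1596 = 18.9749
OR_MH = (421.2073 + 150.7193) / (61.5400 + 18.9749) = 571.9266 / 80.5150 = 7.10336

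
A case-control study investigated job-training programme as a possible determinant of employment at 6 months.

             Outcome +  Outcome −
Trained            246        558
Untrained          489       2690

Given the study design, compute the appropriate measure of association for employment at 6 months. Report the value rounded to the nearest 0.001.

2.425

Cells: a = 246, b = 558, c = 489, d = 2690.
This is a case-control study: participants were sampled on outcome status, so risks in the source population cannot be estimated directly — relative risk is not valid here. The odds ratio is the appropriate measure.
OR = (a·d)/(b·c) = (246 × 2690) / (558 × 489) = 661740 / 272862 = 2.42518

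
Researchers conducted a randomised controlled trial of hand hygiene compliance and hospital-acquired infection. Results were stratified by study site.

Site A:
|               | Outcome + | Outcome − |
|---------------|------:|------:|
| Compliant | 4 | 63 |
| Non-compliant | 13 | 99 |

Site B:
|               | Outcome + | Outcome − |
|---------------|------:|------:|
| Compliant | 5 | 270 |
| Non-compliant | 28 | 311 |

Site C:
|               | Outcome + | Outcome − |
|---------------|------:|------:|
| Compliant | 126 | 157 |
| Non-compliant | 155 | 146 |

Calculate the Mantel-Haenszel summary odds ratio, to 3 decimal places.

OR_MH = Σ(aᵢdᵢ/nᵢ) / Σ(bᵢcᵢ/nᵢ), where nᵢ is the stratum total.
Stratum 1 (Site A): n = 179; a·d/n = 4·99/179 = 2.2123; b·c/n = 63·13/179 = 4.5754
Stratum 2 (Site B): n = 614; a·d/n = 5·311/614 = 2.5326; b·c/n = 270·28/614 = 12.3127
Stratum 3 (Site C): n = 584; a·d/n = 126·146/584 = 31.5000; b·c/n = 157·155/584 = 41.6695
OR_MH = (2.2123 + 2.5326 + 31.5000) / (4.5754 + 12.3127 + 41.6695) = 36.2449 / 58.5576 = 0.61896

0.619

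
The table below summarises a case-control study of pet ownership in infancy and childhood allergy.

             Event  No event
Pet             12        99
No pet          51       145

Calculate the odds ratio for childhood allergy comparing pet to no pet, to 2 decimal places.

Cells: a = 12, b = 99, c = 51, d = 145.
OR = (a·d)/(b·c) = (12 × 145) / (99 × 51) = 1740 / 5049 = 0.34462
Exposure is associated with lower odds of childhood allergy (OR = 0.34 < 1).

0.34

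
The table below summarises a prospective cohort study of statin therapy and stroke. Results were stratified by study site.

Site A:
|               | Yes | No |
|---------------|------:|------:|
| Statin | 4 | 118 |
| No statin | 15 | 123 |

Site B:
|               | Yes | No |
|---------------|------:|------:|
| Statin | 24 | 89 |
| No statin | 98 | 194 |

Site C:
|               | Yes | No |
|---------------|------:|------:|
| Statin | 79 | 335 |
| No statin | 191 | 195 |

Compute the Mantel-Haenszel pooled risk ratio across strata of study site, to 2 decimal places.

RR_MH = Σ(aᵢ·n₀ᵢ/nᵢ) / Σ(cᵢ·n₁ᵢ/nᵢ), with n₁ᵢ = aᵢ+bᵢ (exposed), n₀ᵢ = cᵢ+dᵢ (unexposed), nᵢ = n₁ᵢ+n₀ᵢ.
Stratum 1 (Site A): n₁ = 122, n₀ = 138, n = 260; a·n₀/n = 4·138/260 = 2.1231; c·n₁/n = 15·122/260 = 7.0385
Stratum 2 (Site B): n₁ = 113, n₀ = 292, n = 405; a·n₀/n = 24·292/405 = 17.3037; c·n₁/n = 98·113/405 = 27.3432
Stratum 3 (Site C): n₁ = 414, n₀ = 386, n = 800; a·n₀/n = 79·386/800 = 38.1175; c·n₁/n = 191·414/800 = 98.8425
RR_MH = (2.1231 + 17.3037 + 38.1175) / (7.0385 + 27.3432 + 98.8425) = 57.5443 / 133.2242 = 0.43194

0.43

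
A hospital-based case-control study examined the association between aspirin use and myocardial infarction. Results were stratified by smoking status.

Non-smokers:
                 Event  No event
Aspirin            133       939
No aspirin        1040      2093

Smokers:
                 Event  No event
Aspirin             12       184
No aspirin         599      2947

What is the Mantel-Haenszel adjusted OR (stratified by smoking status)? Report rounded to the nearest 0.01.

0.29

OR_MH = Σ(aᵢdᵢ/nᵢ) / Σ(bᵢcᵢ/nᵢ), where nᵢ is the stratum total.
Stratum 1 (Non-smokers): n = 4205; a·d/n = 133·2093/4205 = 66.1995; b·c/n = 939·1040/4205 = 232.2378
Stratum 2 (Smokers): n = 3742; a·d/n = 12·2947/3742 = 9.4506; b·c/n = 184·599/3742 = 29.4538
OR_MH = (66.1995 + 9.4506) / (232.2378 + 29.4538) = 75.6501 / 261.6916 = 0.28908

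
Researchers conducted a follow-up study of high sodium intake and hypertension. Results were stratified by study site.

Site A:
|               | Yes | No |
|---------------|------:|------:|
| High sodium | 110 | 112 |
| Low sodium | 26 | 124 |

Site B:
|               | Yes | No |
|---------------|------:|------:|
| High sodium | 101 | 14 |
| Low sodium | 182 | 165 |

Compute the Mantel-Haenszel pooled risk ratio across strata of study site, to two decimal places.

RR_MH = Σ(aᵢ·n₀ᵢ/nᵢ) / Σ(cᵢ·n₁ᵢ/nᵢ), with n₁ᵢ = aᵢ+bᵢ (exposed), n₀ᵢ = cᵢ+dᵢ (unexposed), nᵢ = n₁ᵢ+n₀ᵢ.
Stratum 1 (Site A): n₁ = 222, n₀ = 150, n = 372; a·n₀/n = 110·150/372 = 44.3548; c·n₁/n = 26·222/372 = 15.5161
Stratum 2 (Site B): n₁ = 115, n₀ = 347, n = 462; a·n₀/n = 101·347/462 = 75.8593; c·n₁/n = 182·115/462 = 45.3030
RR_MH = (44.3548 + 75.8593) / (15.5161 + 45.3030) = 120.2141 / 60.8192 = 1.97658

1.98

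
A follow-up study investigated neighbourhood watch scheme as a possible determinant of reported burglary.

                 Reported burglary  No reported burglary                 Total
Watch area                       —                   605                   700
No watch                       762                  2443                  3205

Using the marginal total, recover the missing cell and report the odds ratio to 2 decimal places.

The missing cell is in the exposed row: 700 − 605 = 95.
So a = 95, b = 605, c = 762, d = 2443.
OR = (a·d)/(b·c) = (95 × 2443) / (605 × 762) = 232085 / 461010 = 0.50343

0.50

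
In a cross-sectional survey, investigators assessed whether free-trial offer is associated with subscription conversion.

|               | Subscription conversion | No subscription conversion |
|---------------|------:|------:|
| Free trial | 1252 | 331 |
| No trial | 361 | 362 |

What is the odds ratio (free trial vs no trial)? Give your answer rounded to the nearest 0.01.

3.79

Cells: a = 1252, b = 331, c = 361, d = 362.
OR = (a·d)/(b·c) = (1252 × 362) / (331 × 361) = 453224 / 119491 = 3.79296
The odds of subscription conversion are about 3.79 times as high in the free trial group.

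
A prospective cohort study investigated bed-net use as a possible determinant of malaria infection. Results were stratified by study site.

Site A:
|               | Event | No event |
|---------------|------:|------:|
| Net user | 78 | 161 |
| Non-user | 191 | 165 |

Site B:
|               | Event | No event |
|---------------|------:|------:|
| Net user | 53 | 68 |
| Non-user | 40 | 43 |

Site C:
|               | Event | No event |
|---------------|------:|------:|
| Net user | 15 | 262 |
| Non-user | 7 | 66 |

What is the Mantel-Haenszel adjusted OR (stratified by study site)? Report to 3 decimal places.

0.507

OR_MH = Σ(aᵢdᵢ/nᵢ) / Σ(bᵢcᵢ/nᵢ), where nᵢ is the stratum total.
Stratum 1 (Site A): n = 595; a·d/n = 78·165/595 = 21.6303; b·c/n = 161·191/595 = 51.6824
Stratum 2 (Site B): n = 204; a·d/n = 53·43/204 = 11.1716; b·c/n = 68·40/204 = 13.3333
Stratum 3 (Site C): n = 350; a·d/n = 15·66/350 = 2.8286; b·c/n = 262·7/350 = 5.2400
OR_MH = (21.6303 + 11.1716 + 2.8286) / (51.6824 + 13.3333 + 5.2400) = 35.6304 / 70.2557 = 0.50715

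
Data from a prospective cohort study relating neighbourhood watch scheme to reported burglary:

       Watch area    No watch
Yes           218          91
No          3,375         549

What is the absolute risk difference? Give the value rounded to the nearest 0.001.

Reading the table with exposure as columns: a = 218 (Watch area, case), b = 3375 (Watch area, non-case), c = 91 (No watch, case), d = 549.
Risk in exposed = 218/3593 = 0.060674; risk in unexposed = 91/640 = 0.142187.
Risk difference = 0.060674 − 0.142187 = -0.081514

-0.082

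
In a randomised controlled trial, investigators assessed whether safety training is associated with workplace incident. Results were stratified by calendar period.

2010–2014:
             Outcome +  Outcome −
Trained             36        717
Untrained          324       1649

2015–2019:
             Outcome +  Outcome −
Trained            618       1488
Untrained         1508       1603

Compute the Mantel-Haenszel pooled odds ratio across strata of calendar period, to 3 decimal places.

OR_MH = Σ(aᵢdᵢ/nᵢ) / Σ(bᵢcᵢ/nᵢ), where nᵢ is the stratum total.
Stratum 1 (2010–2014): n = 2726; a·d/n = 36·1649/2726 = 21.7770; b·c/n = 717·324/2726 = 85.2194
Stratum 2 (2015–2019): n = 5217; a·d/n = 618·1603/5217 = 189.8896; b·c/n = 1488·1508/5217 = 430.1139
OR_MH = (21.7770 + 189.8896) / (85.2194 + 430.1139) = 211.6666 / 515.3332 = 0.41074

0.411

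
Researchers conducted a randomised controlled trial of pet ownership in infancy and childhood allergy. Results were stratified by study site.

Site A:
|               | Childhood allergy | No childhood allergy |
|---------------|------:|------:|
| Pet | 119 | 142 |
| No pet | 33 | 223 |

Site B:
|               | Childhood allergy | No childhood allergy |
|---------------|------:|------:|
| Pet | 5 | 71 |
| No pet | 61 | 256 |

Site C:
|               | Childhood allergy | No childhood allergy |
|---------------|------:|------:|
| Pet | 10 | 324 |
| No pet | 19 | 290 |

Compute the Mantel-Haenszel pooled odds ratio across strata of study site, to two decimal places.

1.99

OR_MH = Σ(aᵢdᵢ/nᵢ) / Σ(bᵢcᵢ/nᵢ), where nᵢ is the stratum total.
Stratum 1 (Site A): n = 517; a·d/n = 119·223/517 = 51.3288; b·c/n = 142·33/517 = 9.0638
Stratum 2 (Site B): n = 393; a·d/n = 5·256/393 = 3.2570; b·c/n = 71·61/393 = 11.0204
Stratum 3 (Site C): n = 643; a·d/n = 10·290/643 = 4.5101; b·c/n = 324·19/643 = 9.5739
OR_MH = (51.3288 + 3.2570 + 4.5101) / (9.0638 + 11.0204 + 9.5739) = 59.0959 / 29.6581 = 1.99258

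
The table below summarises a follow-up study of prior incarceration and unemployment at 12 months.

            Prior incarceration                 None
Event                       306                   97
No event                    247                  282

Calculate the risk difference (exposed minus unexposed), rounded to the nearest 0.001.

Reading the table with exposure as columns: a = 306 (Prior incarceration, case), b = 247 (Prior incarceration, non-case), c = 97 (None, case), d = 282.
Risk in exposed = 306/553 = 0.553345; risk in unexposed = 97/379 = 0.255937.
Risk difference = 0.553345 − 0.255937 = 0.297409

0.297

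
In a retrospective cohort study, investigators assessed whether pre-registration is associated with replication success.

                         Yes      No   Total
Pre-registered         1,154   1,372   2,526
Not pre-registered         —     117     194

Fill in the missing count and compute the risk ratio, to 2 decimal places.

The missing cell is in the unexposed row: 194 − 117 = 77.
So a = 1154, b = 1372, c = 77, d = 117.
RR = [a/(a+b)] / [c/(c+d)] = (1154/2526) / (77/194) = 0.45685/0.39691 = 1.15102

1.15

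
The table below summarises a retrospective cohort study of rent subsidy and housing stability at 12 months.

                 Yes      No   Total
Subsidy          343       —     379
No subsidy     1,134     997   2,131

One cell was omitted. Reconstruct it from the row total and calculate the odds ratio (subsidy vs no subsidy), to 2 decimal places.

The missing cell is in the exposed row: 379 − 343 = 36.
So a = 343, b = 36, c = 1134, d = 997.
OR = (a·d)/(b·c) = (343 × 997) / (36 × 1134) = 341971 / 40824 = 8.37671

8.38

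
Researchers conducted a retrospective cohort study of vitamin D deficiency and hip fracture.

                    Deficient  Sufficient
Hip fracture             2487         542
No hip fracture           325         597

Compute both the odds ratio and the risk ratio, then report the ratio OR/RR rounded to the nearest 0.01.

4.54

Reading the table with exposure as columns: a = 2487 (Deficient, case), b = 325 (Deficient, non-case), c = 542 (Sufficient, case), d = 597.
OR = (2487·597)/(325·542) = 1484739/176150 = 8.42883
Risk in exposed = 2487/2812 = 0.88442; risk in unexposed = 542/1139 = 0.47586; RR = 1.85860
OR/RR = 8.42883 / 1.85860 = 4.53506
The outcome is not rare, so the OR lies further from 1 than the RR.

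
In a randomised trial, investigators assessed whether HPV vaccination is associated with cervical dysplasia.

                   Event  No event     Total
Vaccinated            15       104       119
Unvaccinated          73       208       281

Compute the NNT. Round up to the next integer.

Risk in treated group = 15/119 = 0.12605; risk in control = 73/281 = 0.25979.
Absolute risk reduction = 0.25979 − 0.12605 = 0.13374
NNT = 1 / ARR = 1 / 0.13374 = 7.477 → round up → 8

8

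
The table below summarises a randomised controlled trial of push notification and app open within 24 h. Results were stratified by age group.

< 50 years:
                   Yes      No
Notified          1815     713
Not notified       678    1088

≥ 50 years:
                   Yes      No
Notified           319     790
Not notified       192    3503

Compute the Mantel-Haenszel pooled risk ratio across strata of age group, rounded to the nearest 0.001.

RR_MH = Σ(aᵢ·n₀ᵢ/nᵢ) / Σ(cᵢ·n₁ᵢ/nᵢ), with n₁ᵢ = aᵢ+bᵢ (exposed), n₀ᵢ = cᵢ+dᵢ (unexposed), nᵢ = n₁ᵢ+n₀ᵢ.
Stratum 1 (< 50 years): n₁ = 2528, n₀ = 1766, n = 4294; a·n₀/n = 1815·1766/4294 = 746.4578; c·n₁/n = 678·2528/4294 = 399.1579
Stratum 2 (≥ 50 years): n₁ = 1109, n₀ = 3695, n = 4804; a·n₀/n = 319·3695/4804 = 245.3591; c·n₁/n = 192·1109/4804 = 44.3231
RR_MH = (746.4578 + 245.3591) / (399.1579 + 44.3231) = 991.8169 / 443.4810 = 2.23644

2.236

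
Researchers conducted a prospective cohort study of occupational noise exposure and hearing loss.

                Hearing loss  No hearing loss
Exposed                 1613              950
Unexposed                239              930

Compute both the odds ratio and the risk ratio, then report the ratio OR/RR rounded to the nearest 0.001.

2.146

Cells: a = 1613, b = 950, c = 239, d = 930.
OR = (1613·930)/(950·239) = 1500090/227050 = 6.60687
Risk in exposed = 1613/2563 = 0.62934; risk in unexposed = 239/1169 = 0.20445; RR = 3.07824
OR/RR = 6.60687 / 3.07824 = 2.14631
The outcome is not rare, so the OR lies further from 1 than the RR.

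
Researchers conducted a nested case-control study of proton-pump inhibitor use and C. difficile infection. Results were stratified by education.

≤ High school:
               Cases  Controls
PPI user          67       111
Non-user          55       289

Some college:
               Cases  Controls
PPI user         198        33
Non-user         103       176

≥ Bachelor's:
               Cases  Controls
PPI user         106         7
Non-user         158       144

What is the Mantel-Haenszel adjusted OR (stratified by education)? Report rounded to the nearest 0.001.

6.764

OR_MH = Σ(aᵢdᵢ/nᵢ) / Σ(bᵢcᵢ/nᵢ), where nᵢ is the stratum total.
Stratum 1 (≤ High school): n = 522; a·d/n = 67·289/522 = 37.0939; b·c/n = 111·55/522 = 11.6954
Stratum 2 (Some college): n = 510; a·d/n = 198·176/510 = 68.3294; b·c/n = 33·103/510 = 6.6647
Stratum 3 (≥ Bachelor's): n = 415; a·d/n = 106·144/415 = 36.7807; b·c/n = 7·158/415 = 2.6651
OR_MH = (37.0939 + 68.3294 + 36.7807) / (11.6954 + 6.6647 + 2.6651) = 142.2040 / 21.0252 = 6.76351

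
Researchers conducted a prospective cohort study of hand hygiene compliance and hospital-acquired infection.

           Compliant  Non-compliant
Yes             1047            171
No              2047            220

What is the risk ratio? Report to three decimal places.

Reading the table with exposure as columns: a = 1047 (Compliant, case), b = 2047 (Compliant, non-case), c = 171 (Non-compliant, case), d = 220.
Risk in exposed = 1047/3094 = 0.33840; risk in unexposed = 171/391 = 0.43734.
RR = 0.33840 / 0.43734 = 0.77376
The risk is 23% lower among the exposed than among the unexposed.

0.774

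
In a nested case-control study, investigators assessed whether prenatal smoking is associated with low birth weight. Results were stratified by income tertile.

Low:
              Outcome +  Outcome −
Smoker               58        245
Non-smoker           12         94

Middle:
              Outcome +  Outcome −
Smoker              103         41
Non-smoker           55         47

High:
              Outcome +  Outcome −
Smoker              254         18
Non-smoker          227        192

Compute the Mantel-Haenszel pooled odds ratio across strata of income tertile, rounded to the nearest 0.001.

OR_MH = Σ(aᵢdᵢ/nᵢ) / Σ(bᵢcᵢ/nᵢ), where nᵢ is the stratum total.
Stratum 1 (Low): n = 409; a·d/n = 58·94/409 = 13.3301; b·c/n = 245·12/409 = 7.1883
Stratum 2 (Middle): n = 246; a·d/n = 103·47/246 = 19.6789; b·c/n = 41·55/246 = 9.1667
Stratum 3 (High): n = 691; a·d/n = 254·192/691 = 70.5760; b·c/n = 18·227/691 = 5.9132
OR_MH = (13.3301 + 19.6789 + 70.5760) / (7.1883 + 9.1667 + 5.9132) = 103.5849 / 22.2681 = 4.65172

4.652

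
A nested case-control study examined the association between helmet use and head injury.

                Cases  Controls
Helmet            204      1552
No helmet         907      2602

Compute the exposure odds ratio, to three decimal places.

Cells: a = 204, b = 1552, c = 907, d = 2602.
OR = (a·d)/(b·c) = (204 × 2602) / (1552 × 907) = 530808 / 1407664 = 0.37708
Exposure is associated with lower odds of head injury (OR = 0.38 < 1).

0.377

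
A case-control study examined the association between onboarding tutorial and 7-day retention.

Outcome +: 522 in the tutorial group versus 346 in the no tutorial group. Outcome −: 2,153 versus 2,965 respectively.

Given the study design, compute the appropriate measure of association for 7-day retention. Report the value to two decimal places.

From the description: a = 522, b = 2153, c = 346, d = 2965.
This is a case-control study: participants were sampled on outcome status, so risks in the source population cannot be estimated directly — relative risk is not valid here. The odds ratio is the appropriate measure.
OR = (a·d)/(b·c) = (522 × 2965) / (2153 × 346) = 1547730 / 744938 = 2.07766

2.08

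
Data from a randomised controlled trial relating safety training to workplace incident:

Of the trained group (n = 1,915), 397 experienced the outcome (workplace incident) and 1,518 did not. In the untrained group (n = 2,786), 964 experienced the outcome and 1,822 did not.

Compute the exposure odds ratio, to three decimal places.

From the description: a = 397, b = 1518, c = 964, d = 1822.
OR = (a·d)/(b·c) = (397 × 1822) / (1518 × 964) = 723334 / 1463352 = 0.49430
Exposure is associated with lower odds of workplace incident (OR = 0.49 < 1).

0.494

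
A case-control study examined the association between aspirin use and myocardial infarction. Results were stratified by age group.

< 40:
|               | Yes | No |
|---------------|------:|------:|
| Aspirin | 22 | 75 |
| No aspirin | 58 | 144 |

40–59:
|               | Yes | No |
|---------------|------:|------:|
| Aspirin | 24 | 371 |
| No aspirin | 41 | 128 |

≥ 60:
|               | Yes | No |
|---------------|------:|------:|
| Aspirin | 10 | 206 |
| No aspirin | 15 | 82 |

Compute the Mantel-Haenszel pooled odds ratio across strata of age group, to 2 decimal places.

OR_MH = Σ(aᵢdᵢ/nᵢ) / Σ(bᵢcᵢ/nᵢ), where nᵢ is the stratum total.
Stratum 1 (< 40): n = 299; a·d/n = 22·144/299 = 10.5953; b·c/n = 75·58/299 = 14.5485
Stratum 2 (40–59): n = 564; a·d/n = 24·128/564 = 5.4468; b·c/n = 371·41/564 = 26.9699
Stratum 3 (≥ 60): n = 313; a·d/n = 10·82/313 = 2.6198; b·c/n = 206·15/313 = 9.8722
OR_MH = (10.5953 + 5.4468 + 2.6198) / (14.5485 + 26.9699 + 9.8722) = 18.6619 / 51.3906 = 0.36314

0.36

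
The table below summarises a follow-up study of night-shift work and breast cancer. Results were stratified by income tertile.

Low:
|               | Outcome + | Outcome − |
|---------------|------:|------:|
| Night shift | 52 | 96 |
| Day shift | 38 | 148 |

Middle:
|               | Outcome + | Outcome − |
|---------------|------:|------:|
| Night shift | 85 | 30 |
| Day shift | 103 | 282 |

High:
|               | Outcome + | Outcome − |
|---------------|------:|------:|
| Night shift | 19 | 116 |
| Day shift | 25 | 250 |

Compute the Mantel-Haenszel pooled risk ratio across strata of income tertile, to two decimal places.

RR_MH = Σ(aᵢ·n₀ᵢ/nᵢ) / Σ(cᵢ·n₁ᵢ/nᵢ), with n₁ᵢ = aᵢ+bᵢ (exposed), n₀ᵢ = cᵢ+dᵢ (unexposed), nᵢ = n₁ᵢ+n₀ᵢ.
Stratum 1 (Low): n₁ = 148, n₀ = 186, n = 334; a·n₀/n = 52·186/334 = 28.9581; c·n₁/n = 38·148/334 = 16.8383
Stratum 2 (Middle): n₁ = 115, n₀ = 385, n = 500; a·n₀/n = 85·385/500 = 65.4500; c·n₁/n = 103·115/500 = 23.6900
Stratum 3 (High): n₁ = 135, n₀ = 275, n = 410; a·n₀/n = 19·275/410 = 12.7439; c·n₁/n = 25·135/410 = 8.2317
RR_MH = (28.9581 + 65.4500 + 12.7439) / (16.8383 + 23.6900 + 8.2317) = 107.1520 / 48.7600 = 2.19754

2.20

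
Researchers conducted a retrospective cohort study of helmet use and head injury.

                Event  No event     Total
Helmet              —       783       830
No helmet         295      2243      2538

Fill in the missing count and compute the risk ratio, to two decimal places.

The missing cell is in the exposed row: 830 − 783 = 47.
So a = 47, b = 783, c = 295, d = 2243.
RR = [a/(a+b)] / [c/(c+d)] = (47/830) / (295/2538) = 0.05663/0.11623 = 0.48718

0.49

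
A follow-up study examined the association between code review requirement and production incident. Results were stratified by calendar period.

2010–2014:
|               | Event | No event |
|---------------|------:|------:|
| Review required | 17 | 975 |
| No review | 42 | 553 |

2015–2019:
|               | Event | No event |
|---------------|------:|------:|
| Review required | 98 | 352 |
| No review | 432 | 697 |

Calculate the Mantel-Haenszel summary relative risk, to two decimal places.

0.51

RR_MH = Σ(aᵢ·n₀ᵢ/nᵢ) / Σ(cᵢ·n₁ᵢ/nᵢ), with n₁ᵢ = aᵢ+bᵢ (exposed), n₀ᵢ = cᵢ+dᵢ (unexposed), nᵢ = n₁ᵢ+n₀ᵢ.
Stratum 1 (2010–2014): n₁ = 992, n₀ = 595, n = 1587; a·n₀/n = 17·595/1587 = 6.3737; c·n₁/n = 42·992/1587 = 26.2533
Stratum 2 (2015–2019): n₁ = 450, n₀ = 1129, n = 1579; a·n₀/n = 98·1129/1579 = 70.0709; c·n₁/n = 432·450/1579 = 123.1159
RR_MH = (6.3737 + 70.0709) / (26.2533 + 123.1159) = 76.4446 / 149.3692 = 0.51178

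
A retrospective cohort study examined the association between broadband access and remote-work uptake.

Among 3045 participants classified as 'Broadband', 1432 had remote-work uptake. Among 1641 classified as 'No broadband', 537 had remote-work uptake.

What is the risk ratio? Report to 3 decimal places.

1.437

From the description: a = 1432, b = 1613, c = 537, d = 1104.
Risk in exposed = 1432/3045 = 0.47028; risk in unexposed = 537/1641 = 0.32724.
RR = 0.47028 / 0.32724 = 1.43711
The risk among the exposed is 1.44 times that among the unexposed.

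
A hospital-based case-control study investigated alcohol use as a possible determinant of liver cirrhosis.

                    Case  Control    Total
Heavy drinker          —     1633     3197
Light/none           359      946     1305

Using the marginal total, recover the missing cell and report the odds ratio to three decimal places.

2.524

The missing cell is in the exposed row: 3197 − 1633 = 1564.
So a = 1564, b = 1633, c = 359, d = 946.
OR = (a·d)/(b·c) = (1564 × 946) / (1633 × 359) = 1479544 / 586247 = 2.52376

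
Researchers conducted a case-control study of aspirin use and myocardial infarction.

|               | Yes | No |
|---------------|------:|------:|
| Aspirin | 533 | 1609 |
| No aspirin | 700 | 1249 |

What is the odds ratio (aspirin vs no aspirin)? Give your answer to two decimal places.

0.59

Cells: a = 533, b = 1609, c = 700, d = 1249.
OR = (a·d)/(b·c) = (533 × 1249) / (1609 × 700) = 665717 / 1126300 = 0.59107
Exposure is associated with lower odds of myocardial infarction (OR = 0.59 < 1).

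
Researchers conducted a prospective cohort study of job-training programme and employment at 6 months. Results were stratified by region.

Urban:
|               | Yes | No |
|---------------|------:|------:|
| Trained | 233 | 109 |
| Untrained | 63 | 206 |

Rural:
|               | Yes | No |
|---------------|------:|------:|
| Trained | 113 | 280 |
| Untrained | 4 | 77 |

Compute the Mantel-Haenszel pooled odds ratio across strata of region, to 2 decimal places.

OR_MH = Σ(aᵢdᵢ/nᵢ) / Σ(bᵢcᵢ/nᵢ), where nᵢ is the stratum total.
Stratum 1 (Urban): n = 611; a·d/n = 233·206/611 = 78.5565; b·c/n = 109·63/611 = 11.2390
Stratum 2 (Rural): n = 474; a·d/n = 113·77/474 = 18.3565; b·c/n = 280·4/474 = 2.3629
OR_MH = (78.5565 + 18.3565) / (11.2390 + 2.3629) = 96.9130 / 13.6018 = 7.12500

7.13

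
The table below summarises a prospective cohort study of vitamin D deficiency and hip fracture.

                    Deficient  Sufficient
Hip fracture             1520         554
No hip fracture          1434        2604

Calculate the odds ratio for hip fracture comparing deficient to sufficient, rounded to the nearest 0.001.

Reading the table with exposure as columns: a = 1520 (Deficient, case), b = 1434 (Deficient, non-case), c = 554 (Sufficient, case), d = 2604.
OR = (a·d)/(b·c) = (1520 × 2604) / (1434 × 554) = 3958080 / 794436 = 4.98225
The odds of hip fracture are about 4.98 times as high in the deficient group.

4.982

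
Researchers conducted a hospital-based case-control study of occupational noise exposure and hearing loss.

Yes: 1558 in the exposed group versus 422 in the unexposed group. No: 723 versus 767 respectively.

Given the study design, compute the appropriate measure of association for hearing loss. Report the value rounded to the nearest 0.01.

3.92

From the description: a = 1558, b = 723, c = 422, d = 767.
This is a hospital-based case-control study: participants were sampled on outcome status, so risks in the source population cannot be estimated directly — relative risk is not valid here. The odds ratio is the appropriate measure.
OR = (a·d)/(b·c) = (1558 × 767) / (723 × 422) = 1194986 / 305106 = 3.91663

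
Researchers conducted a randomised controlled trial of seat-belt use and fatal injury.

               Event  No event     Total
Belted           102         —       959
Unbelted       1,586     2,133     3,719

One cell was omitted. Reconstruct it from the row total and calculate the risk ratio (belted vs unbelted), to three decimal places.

0.249

The missing cell is in the exposed row: 959 − 102 = 857.
So a = 102, b = 857, c = 1586, d = 2133.
RR = [a/(a+b)] / [c/(c+d)] = (102/959) / (1586/3719) = 0.10636/0.42646 = 0.24940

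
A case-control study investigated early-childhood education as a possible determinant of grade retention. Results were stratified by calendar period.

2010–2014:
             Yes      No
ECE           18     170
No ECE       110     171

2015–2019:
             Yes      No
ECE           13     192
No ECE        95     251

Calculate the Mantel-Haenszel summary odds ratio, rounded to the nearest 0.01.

0.17

OR_MH = Σ(aᵢdᵢ/nᵢ) / Σ(bᵢcᵢ/nᵢ), where nᵢ is the stratum total.
Stratum 1 (2010–2014): n = 469; a·d/n = 18·171/469 = 6.5629; b·c/n = 170·110/469 = 39.8721
Stratum 2 (2015–2019): n = 551; a·d/n = 13·251/551 = 5.9220; b·c/n = 192·95/551 = 33.1034
OR_MH = (6.5629 + 5.9220) / (39.8721 + 33.1034) = 12.4849 / 72.9755 = 0.17108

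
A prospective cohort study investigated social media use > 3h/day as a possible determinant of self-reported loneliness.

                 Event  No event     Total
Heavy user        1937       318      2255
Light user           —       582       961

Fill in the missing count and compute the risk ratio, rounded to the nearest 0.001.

2.178

The missing cell is in the unexposed row: 961 − 582 = 379.
So a = 1937, b = 318, c = 379, d = 582.
RR = [a/(a+b)] / [c/(c+d)] = (1937/2255) / (379/961) = 0.85898/0.39438 = 2.17805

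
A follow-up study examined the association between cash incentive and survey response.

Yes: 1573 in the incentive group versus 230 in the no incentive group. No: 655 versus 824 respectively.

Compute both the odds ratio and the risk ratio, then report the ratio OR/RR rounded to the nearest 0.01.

From the description: a = 1573, b = 655, c = 230, d = 824.
OR = (1573·824)/(655·230) = 1296152/150650 = 8.60373
Risk in exposed = 1573/2228 = 0.70601; risk in unexposed = 230/1054 = 0.21822; RR = 3.23539
OR/RR = 8.60373 / 3.23539 = 2.65926
The outcome is not rare, so the OR lies further from 1 than the RR.

2.66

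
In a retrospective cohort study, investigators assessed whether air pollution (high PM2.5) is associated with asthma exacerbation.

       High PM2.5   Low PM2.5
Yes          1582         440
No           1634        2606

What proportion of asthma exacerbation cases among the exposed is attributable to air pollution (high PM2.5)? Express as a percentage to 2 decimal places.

Reading the table with exposure as columns: a = 1582 (High PM2.5, case), b = 1634 (High PM2.5, non-case), c = 440 (Low PM2.5, case), d = 2606.
Risk in exposed = 1582/3216 = 0.49192; risk in unexposed = 440/3046 = 0.14445.
RR = 0.49192/0.14445 = 3.40540
AR% = (RR − 1)/RR × 100 = (3.40540 − 1)/3.40540 × 100 = 70.6348%

70.63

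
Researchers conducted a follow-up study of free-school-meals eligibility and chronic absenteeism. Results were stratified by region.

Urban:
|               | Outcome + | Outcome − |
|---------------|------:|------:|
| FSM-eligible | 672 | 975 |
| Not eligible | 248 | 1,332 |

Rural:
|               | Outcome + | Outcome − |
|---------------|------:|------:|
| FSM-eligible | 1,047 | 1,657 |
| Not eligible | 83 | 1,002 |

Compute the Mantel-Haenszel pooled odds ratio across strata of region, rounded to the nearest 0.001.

4.983

OR_MH = Σ(aᵢdᵢ/nᵢ) / Σ(bᵢcᵢ/nᵢ), where nᵢ is the stratum total.
Stratum 1 (Urban): n = 3227; a·d/n = 672·1332/3227 = 277.3796; b·c/n = 975·248/3227 = 74.9303
Stratum 2 (Rural): n = 3789; a·d/n = 1047·1002/3789 = 276.8789; b·c/n = 1657·83/3789 = 36.2974
OR_MH = (277.3796 + 276.8789) / (74.9303 + 36.2974) = 554.2585 / 111.2277 = 4.98310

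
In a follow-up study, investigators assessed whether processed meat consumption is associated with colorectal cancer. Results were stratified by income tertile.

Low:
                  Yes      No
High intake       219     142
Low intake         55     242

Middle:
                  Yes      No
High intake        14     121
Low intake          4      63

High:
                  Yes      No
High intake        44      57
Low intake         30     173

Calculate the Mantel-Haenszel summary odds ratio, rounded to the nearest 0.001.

OR_MH = Σ(aᵢdᵢ/nᵢ) / Σ(bᵢcᵢ/nᵢ), where nᵢ is the stratum total.
Stratum 1 (Low): n = 658; a·d/n = 219·242/658 = 80.5441; b·c/n = 142·55/658 = 11.8693
Stratum 2 (Middle): n = 202; a·d/n = 14·63/202 = 4.3663; b·c/n = 121·4/202 = 2.3960
Stratum 3 (High): n = 304; a·d/n = 44·173/304 = 25.0395; b·c/n = 57·30/304 = 5.6250
OR_MH = (80.5441 + 4.3663 + 25.0395) / (11.8693 + 2.3960 + 5.6250) = 109.9499 / 19.8903 = 5.52780

5.528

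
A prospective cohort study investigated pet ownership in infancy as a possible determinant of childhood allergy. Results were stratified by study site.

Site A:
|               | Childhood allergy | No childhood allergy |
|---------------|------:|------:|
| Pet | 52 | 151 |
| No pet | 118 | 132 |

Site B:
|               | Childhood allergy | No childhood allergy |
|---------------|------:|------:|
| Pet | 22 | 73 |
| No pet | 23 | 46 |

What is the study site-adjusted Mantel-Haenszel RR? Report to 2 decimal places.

0.57

RR_MH = Σ(aᵢ·n₀ᵢ/nᵢ) / Σ(cᵢ·n₁ᵢ/nᵢ), with n₁ᵢ = aᵢ+bᵢ (exposed), n₀ᵢ = cᵢ+dᵢ (unexposed), nᵢ = n₁ᵢ+n₀ᵢ.
Stratum 1 (Site A): n₁ = 203, n₀ = 250, n = 453; a·n₀/n = 52·250/453 = 28.6976; c·n₁/n = 118·203/453 = 52.8786
Stratum 2 (Site B): n₁ = 95, n₀ = 69, n = 164; a·n₀/n = 22·69/164 = 9.2561; c·n₁/n = 23·95/164 = 13.3232
RR_MH = (28.6976 + 9.2561) / (52.8786 + 13.3232) = 37.9537 / 66.2018 = 0.57330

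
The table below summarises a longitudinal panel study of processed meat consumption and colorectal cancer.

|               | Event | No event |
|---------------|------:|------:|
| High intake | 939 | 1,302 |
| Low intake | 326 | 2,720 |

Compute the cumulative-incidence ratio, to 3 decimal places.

Cells: a = 939, b = 1302, c = 326, d = 2720.
Risk in exposed = 939/2241 = 0.41901; risk in unexposed = 326/3046 = 0.10703.
RR = 0.41901 / 0.10703 = 3.91504
The risk among the exposed is 3.92 times that among the unexposed.

3.915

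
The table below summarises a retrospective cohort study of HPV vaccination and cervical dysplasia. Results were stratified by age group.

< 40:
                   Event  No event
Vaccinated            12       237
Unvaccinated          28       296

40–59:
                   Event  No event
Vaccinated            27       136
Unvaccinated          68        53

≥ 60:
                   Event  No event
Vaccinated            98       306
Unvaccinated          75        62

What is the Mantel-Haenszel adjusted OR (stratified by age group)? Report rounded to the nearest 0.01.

0.26

OR_MH = Σ(aᵢdᵢ/nᵢ) / Σ(bᵢcᵢ/nᵢ), where nᵢ is the stratum total.
Stratum 1 (< 40): n = 573; a·d/n = 12·296/573 = 6.1990; b·c/n = 237·28/573 = 11.5812
Stratum 2 (40–59): n = 284; a·d/n = 27·53/284 = 5.0387; b·c/n = 136·68/284 = 32.5634
Stratum 3 (≥ 60): n = 541; a·d/n = 98·62/541 = 11.2311; b·c/n = 306·75/541 = 42.4214
OR_MH = (6.1990 + 5.0387 + 11.2311) / (11.5812 + 32.5634 + 42.4214) = 22.4687 / 86.5660 = 0.25956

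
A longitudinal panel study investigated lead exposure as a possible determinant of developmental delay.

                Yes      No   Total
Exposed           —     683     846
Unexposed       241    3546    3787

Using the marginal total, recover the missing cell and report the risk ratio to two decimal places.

The missing cell is in the exposed row: 846 − 683 = 163.
So a = 163, b = 683, c = 241, d = 3546.
RR = [a/(a+b)] / [c/(c+d)] = (163/846) / (241/3787) = 0.19267/0.06364 = 3.02758

3.03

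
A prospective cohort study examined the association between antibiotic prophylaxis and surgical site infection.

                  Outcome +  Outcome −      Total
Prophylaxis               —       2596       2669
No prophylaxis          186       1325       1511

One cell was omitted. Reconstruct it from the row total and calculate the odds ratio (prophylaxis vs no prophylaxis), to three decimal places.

0.200

The missing cell is in the exposed row: 2669 − 2596 = 73.
So a = 73, b = 2596, c = 186, d = 1325.
OR = (a·d)/(b·c) = (73 × 1325) / (2596 × 186) = 96725 / 482856 = 0.20032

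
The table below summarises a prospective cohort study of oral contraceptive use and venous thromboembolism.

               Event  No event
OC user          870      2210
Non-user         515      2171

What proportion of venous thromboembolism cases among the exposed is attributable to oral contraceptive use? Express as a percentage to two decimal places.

32.12

Cells: a = 870, b = 2210, c = 515, d = 2171.
Risk in exposed = 870/3080 = 0.28247; risk in unexposed = 515/2686 = 0.19173.
RR = 0.28247/0.19173 = 1.47322
AR% = (RR − 1)/RR × 100 = (1.47322 − 1)/1.47322 × 100 = 32.1214%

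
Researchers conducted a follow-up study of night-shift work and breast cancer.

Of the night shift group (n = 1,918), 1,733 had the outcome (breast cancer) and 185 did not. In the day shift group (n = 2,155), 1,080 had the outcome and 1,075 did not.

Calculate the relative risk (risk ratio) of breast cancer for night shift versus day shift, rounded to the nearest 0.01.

1.80

From the description: a = 1733, b = 185, c = 1080, d = 1075.
Risk in exposed = 1733/1918 = 0.90355; risk in unexposed = 1080/2155 = 0.50116.
RR = 0.90355 / 0.50116 = 1.80291
The risk among the exposed is 1.80 times that among the unexposed.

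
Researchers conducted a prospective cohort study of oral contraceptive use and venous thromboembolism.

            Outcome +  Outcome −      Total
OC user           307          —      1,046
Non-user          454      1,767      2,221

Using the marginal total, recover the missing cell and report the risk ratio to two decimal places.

The missing cell is in the exposed row: 1046 − 307 = 739.
So a = 307, b = 739, c = 454, d = 1767.
RR = [a/(a+b)] / [c/(c+d)] = (307/1046) / (454/2221) = 0.29350/0.20441 = 1.43582

1.44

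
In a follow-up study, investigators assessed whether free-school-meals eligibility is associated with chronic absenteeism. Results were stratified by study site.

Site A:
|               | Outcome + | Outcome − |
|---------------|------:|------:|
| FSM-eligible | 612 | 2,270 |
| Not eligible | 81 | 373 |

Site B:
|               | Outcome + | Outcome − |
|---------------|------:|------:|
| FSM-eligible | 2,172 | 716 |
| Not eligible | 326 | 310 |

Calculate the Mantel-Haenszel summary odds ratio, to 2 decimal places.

2.14

OR_MH = Σ(aᵢdᵢ/nᵢ) / Σ(bᵢcᵢ/nᵢ), where nᵢ is the stratum total.
Stratum 1 (Site A): n = 3336; a·d/n = 612·373/3336 = 68.4281; b·c/n = 2270·81/3336 = 55.1169
Stratum 2 (Site B): n = 3524; a·d/n = 2172·310/3524 = 191.0670; b·c/n = 716·326/3524 = 66.2361
OR_MH = (68.4281 + 191.0670) / (55.1169 + 66.2361) = 259.4950 / 121.3530 = 2.13835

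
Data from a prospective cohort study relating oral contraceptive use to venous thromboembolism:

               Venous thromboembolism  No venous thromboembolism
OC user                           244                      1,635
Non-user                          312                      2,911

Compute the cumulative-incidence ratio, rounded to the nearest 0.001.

1.341

Cells: a = 244, b = 1635, c = 312, d = 2911.
Risk in exposed = 244/1879 = 0.12986; risk in unexposed = 312/3223 = 0.09680.
RR = 0.12986 / 0.09680 = 1.34143
The risk among the exposed is 1.34 times that among the unexposed.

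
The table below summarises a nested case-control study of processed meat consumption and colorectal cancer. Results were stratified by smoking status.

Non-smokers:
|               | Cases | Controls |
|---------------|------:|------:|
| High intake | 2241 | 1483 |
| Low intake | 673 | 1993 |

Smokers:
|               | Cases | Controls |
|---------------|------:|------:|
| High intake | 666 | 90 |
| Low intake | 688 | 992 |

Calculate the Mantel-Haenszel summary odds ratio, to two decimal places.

OR_MH = Σ(aᵢdᵢ/nᵢ) / Σ(bᵢcᵢ/nᵢ), where nᵢ is the stratum total.
Stratum 1 (Non-smokers): n = 6390; a·d/n = 2241·1993/6390 = 698.9535; b·c/n = 1483·673/6390 = 156.1908
Stratum 2 (Smokers): n = 2436; a·d/n = 666·992/2436 = 271.2118; b·c/n = 90·688/2436 = 25.4187
OR_MH = (698.9535 + 271.2118) / (156.1908 + 25.4187) = 970.1653 / 181.6095 = 5.34204

5.34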